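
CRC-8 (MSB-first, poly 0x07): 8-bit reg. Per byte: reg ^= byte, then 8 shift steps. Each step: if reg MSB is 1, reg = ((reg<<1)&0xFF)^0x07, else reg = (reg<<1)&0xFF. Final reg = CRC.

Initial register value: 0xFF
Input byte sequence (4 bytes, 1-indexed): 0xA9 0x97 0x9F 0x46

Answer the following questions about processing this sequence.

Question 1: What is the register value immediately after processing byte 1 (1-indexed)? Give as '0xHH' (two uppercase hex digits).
Answer: 0xA5

Derivation:
After byte 1 (0xA9): reg=0xA5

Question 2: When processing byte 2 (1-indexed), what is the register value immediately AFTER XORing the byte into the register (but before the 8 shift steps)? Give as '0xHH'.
Register before byte 2: 0xA5
Byte 2: 0x97
0xA5 XOR 0x97 = 0x32

Answer: 0x32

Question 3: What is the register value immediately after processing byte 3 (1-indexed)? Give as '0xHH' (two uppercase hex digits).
After byte 1 (0xA9): reg=0xA5
After byte 2 (0x97): reg=0x9E
After byte 3 (0x9F): reg=0x07

Answer: 0x07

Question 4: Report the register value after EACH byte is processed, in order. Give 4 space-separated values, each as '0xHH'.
0xA5 0x9E 0x07 0xC0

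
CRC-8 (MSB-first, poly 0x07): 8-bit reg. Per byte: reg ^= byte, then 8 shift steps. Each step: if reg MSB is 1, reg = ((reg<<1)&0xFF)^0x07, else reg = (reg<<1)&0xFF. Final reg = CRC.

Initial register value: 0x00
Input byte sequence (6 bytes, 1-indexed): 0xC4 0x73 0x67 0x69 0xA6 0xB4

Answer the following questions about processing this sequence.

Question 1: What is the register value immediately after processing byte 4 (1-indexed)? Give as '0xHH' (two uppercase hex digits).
After byte 1 (0xC4): reg=0x52
After byte 2 (0x73): reg=0xE7
After byte 3 (0x67): reg=0x89
After byte 4 (0x69): reg=0xAE

Answer: 0xAE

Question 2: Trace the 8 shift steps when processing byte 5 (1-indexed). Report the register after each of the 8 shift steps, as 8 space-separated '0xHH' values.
Answer: 0x10 0x20 0x40 0x80 0x07 0x0E 0x1C 0x38

Derivation:
After byte 1 (0xC4): reg=0x52
After byte 2 (0x73): reg=0xE7
After byte 3 (0x67): reg=0x89
After byte 4 (0x69): reg=0xAE
Register before byte 5: 0xAE
After XOR with byte 0xA6: 0x08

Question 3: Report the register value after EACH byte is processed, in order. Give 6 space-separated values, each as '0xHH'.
0x52 0xE7 0x89 0xAE 0x38 0xAD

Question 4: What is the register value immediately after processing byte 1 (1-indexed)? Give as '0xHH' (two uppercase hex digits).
After byte 1 (0xC4): reg=0x52

Answer: 0x52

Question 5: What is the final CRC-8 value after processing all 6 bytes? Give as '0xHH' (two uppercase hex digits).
Answer: 0xAD

Derivation:
After byte 1 (0xC4): reg=0x52
After byte 2 (0x73): reg=0xE7
After byte 3 (0x67): reg=0x89
After byte 4 (0x69): reg=0xAE
After byte 5 (0xA6): reg=0x38
After byte 6 (0xB4): reg=0xAD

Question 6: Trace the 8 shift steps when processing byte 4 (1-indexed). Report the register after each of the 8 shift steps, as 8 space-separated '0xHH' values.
After byte 1 (0xC4): reg=0x52
After byte 2 (0x73): reg=0xE7
After byte 3 (0x67): reg=0x89
Register before byte 4: 0x89
After XOR with byte 0x69: 0xE0

Answer: 0xC7 0x89 0x15 0x2A 0x54 0xA8 0x57 0xAE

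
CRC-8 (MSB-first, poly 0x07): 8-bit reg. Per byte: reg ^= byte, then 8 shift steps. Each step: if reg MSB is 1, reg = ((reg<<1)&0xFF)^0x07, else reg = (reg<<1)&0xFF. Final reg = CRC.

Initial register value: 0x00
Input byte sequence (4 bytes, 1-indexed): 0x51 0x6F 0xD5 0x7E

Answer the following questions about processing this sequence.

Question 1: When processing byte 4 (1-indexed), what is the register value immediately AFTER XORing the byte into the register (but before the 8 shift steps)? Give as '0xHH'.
Answer: 0x22

Derivation:
Register before byte 4: 0x5C
Byte 4: 0x7E
0x5C XOR 0x7E = 0x22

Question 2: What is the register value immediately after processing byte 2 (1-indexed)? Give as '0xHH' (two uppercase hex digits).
After byte 1 (0x51): reg=0xB0
After byte 2 (0x6F): reg=0x13

Answer: 0x13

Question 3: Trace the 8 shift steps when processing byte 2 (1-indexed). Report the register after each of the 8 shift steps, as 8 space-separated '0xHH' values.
After byte 1 (0x51): reg=0xB0
Register before byte 2: 0xB0
After XOR with byte 0x6F: 0xDF

Answer: 0xB9 0x75 0xEA 0xD3 0xA1 0x45 0x8A 0x13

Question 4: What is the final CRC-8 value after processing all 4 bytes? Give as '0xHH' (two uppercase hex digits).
After byte 1 (0x51): reg=0xB0
After byte 2 (0x6F): reg=0x13
After byte 3 (0xD5): reg=0x5C
After byte 4 (0x7E): reg=0xEE

Answer: 0xEE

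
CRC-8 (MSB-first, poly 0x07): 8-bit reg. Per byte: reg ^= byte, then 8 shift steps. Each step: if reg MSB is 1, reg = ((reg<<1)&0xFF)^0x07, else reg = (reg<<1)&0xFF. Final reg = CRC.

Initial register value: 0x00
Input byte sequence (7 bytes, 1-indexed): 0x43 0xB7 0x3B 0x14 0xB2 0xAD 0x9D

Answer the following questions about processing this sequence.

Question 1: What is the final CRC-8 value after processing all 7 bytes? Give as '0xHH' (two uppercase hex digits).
Answer: 0x74

Derivation:
After byte 1 (0x43): reg=0xCE
After byte 2 (0xB7): reg=0x68
After byte 3 (0x3B): reg=0xBE
After byte 4 (0x14): reg=0x5F
After byte 5 (0xB2): reg=0x8D
After byte 6 (0xAD): reg=0xE0
After byte 7 (0x9D): reg=0x74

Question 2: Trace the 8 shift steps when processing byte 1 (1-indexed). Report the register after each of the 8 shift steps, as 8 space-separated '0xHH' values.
Register before byte 1: 0x00
After XOR with byte 0x43: 0x43

Answer: 0x86 0x0B 0x16 0x2C 0x58 0xB0 0x67 0xCE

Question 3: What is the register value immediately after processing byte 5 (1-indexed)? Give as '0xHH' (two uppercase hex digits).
Answer: 0x8D

Derivation:
After byte 1 (0x43): reg=0xCE
After byte 2 (0xB7): reg=0x68
After byte 3 (0x3B): reg=0xBE
After byte 4 (0x14): reg=0x5F
After byte 5 (0xB2): reg=0x8D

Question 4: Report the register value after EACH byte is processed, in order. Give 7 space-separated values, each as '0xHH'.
0xCE 0x68 0xBE 0x5F 0x8D 0xE0 0x74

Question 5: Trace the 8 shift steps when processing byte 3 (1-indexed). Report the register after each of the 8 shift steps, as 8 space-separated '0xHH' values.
After byte 1 (0x43): reg=0xCE
After byte 2 (0xB7): reg=0x68
Register before byte 3: 0x68
After XOR with byte 0x3B: 0x53

Answer: 0xA6 0x4B 0x96 0x2B 0x56 0xAC 0x5F 0xBE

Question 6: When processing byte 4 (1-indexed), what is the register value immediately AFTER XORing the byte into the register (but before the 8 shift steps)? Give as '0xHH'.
Answer: 0xAA

Derivation:
Register before byte 4: 0xBE
Byte 4: 0x14
0xBE XOR 0x14 = 0xAA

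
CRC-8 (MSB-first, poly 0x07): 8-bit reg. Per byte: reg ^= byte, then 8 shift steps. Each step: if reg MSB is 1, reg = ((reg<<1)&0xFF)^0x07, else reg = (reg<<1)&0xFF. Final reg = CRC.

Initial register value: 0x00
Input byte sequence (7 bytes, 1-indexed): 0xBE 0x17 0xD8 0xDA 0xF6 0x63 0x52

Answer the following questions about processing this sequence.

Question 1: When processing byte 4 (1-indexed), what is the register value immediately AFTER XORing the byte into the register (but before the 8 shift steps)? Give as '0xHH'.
Answer: 0x26

Derivation:
Register before byte 4: 0xFC
Byte 4: 0xDA
0xFC XOR 0xDA = 0x26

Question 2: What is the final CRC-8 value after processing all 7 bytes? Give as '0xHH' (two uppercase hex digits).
Answer: 0xD8

Derivation:
After byte 1 (0xBE): reg=0x33
After byte 2 (0x17): reg=0xFC
After byte 3 (0xD8): reg=0xFC
After byte 4 (0xDA): reg=0xF2
After byte 5 (0xF6): reg=0x1C
After byte 6 (0x63): reg=0x7A
After byte 7 (0x52): reg=0xD8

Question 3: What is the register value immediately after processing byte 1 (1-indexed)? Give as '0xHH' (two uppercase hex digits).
After byte 1 (0xBE): reg=0x33

Answer: 0x33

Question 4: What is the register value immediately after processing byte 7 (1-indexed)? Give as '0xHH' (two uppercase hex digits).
After byte 1 (0xBE): reg=0x33
After byte 2 (0x17): reg=0xFC
After byte 3 (0xD8): reg=0xFC
After byte 4 (0xDA): reg=0xF2
After byte 5 (0xF6): reg=0x1C
After byte 6 (0x63): reg=0x7A
After byte 7 (0x52): reg=0xD8

Answer: 0xD8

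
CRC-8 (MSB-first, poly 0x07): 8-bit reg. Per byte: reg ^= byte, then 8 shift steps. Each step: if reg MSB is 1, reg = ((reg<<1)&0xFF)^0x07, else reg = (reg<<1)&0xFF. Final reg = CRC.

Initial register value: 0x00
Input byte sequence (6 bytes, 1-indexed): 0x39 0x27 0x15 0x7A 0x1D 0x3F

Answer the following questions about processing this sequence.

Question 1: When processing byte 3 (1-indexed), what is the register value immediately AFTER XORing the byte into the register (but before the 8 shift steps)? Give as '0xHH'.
Register before byte 3: 0xB1
Byte 3: 0x15
0xB1 XOR 0x15 = 0xA4

Answer: 0xA4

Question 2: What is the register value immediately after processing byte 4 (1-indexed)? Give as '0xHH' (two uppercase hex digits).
After byte 1 (0x39): reg=0xAF
After byte 2 (0x27): reg=0xB1
After byte 3 (0x15): reg=0x75
After byte 4 (0x7A): reg=0x2D

Answer: 0x2D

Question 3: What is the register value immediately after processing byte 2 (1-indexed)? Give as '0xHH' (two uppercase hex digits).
After byte 1 (0x39): reg=0xAF
After byte 2 (0x27): reg=0xB1

Answer: 0xB1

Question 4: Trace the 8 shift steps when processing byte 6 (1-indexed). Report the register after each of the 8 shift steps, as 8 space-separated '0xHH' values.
Answer: 0x59 0xB2 0x63 0xC6 0x8B 0x11 0x22 0x44

Derivation:
After byte 1 (0x39): reg=0xAF
After byte 2 (0x27): reg=0xB1
After byte 3 (0x15): reg=0x75
After byte 4 (0x7A): reg=0x2D
After byte 5 (0x1D): reg=0x90
Register before byte 6: 0x90
After XOR with byte 0x3F: 0xAF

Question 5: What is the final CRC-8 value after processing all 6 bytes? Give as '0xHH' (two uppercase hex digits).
After byte 1 (0x39): reg=0xAF
After byte 2 (0x27): reg=0xB1
After byte 3 (0x15): reg=0x75
After byte 4 (0x7A): reg=0x2D
After byte 5 (0x1D): reg=0x90
After byte 6 (0x3F): reg=0x44

Answer: 0x44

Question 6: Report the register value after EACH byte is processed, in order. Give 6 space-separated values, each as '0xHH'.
0xAF 0xB1 0x75 0x2D 0x90 0x44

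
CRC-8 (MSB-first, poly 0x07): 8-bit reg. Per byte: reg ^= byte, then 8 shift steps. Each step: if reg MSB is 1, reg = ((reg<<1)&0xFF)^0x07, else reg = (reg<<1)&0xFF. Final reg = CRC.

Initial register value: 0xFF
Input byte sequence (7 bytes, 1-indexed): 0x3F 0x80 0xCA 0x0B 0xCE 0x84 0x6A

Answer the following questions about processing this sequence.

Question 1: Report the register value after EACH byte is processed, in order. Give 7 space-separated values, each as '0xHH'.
0x4E 0x64 0x43 0xFF 0x97 0x79 0x79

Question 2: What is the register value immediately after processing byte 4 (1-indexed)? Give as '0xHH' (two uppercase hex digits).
Answer: 0xFF

Derivation:
After byte 1 (0x3F): reg=0x4E
After byte 2 (0x80): reg=0x64
After byte 3 (0xCA): reg=0x43
After byte 4 (0x0B): reg=0xFF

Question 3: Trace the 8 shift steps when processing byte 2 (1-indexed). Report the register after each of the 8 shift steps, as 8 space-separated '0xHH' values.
After byte 1 (0x3F): reg=0x4E
Register before byte 2: 0x4E
After XOR with byte 0x80: 0xCE

Answer: 0x9B 0x31 0x62 0xC4 0x8F 0x19 0x32 0x64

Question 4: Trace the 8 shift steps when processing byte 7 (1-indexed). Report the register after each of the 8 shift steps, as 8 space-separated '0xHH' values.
After byte 1 (0x3F): reg=0x4E
After byte 2 (0x80): reg=0x64
After byte 3 (0xCA): reg=0x43
After byte 4 (0x0B): reg=0xFF
After byte 5 (0xCE): reg=0x97
After byte 6 (0x84): reg=0x79
Register before byte 7: 0x79
After XOR with byte 0x6A: 0x13

Answer: 0x26 0x4C 0x98 0x37 0x6E 0xDC 0xBF 0x79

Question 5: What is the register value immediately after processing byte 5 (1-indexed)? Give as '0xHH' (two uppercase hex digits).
After byte 1 (0x3F): reg=0x4E
After byte 2 (0x80): reg=0x64
After byte 3 (0xCA): reg=0x43
After byte 4 (0x0B): reg=0xFF
After byte 5 (0xCE): reg=0x97

Answer: 0x97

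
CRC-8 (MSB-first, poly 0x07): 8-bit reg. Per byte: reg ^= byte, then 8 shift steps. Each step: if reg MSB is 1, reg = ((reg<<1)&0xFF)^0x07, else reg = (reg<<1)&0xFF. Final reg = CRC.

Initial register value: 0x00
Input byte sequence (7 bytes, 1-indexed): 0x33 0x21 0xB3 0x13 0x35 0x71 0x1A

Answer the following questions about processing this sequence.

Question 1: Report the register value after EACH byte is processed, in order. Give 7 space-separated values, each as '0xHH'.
0x99 0x21 0xF7 0xB2 0x9C 0x8D 0xEC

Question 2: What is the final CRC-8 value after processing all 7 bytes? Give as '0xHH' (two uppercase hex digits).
After byte 1 (0x33): reg=0x99
After byte 2 (0x21): reg=0x21
After byte 3 (0xB3): reg=0xF7
After byte 4 (0x13): reg=0xB2
After byte 5 (0x35): reg=0x9C
After byte 6 (0x71): reg=0x8D
After byte 7 (0x1A): reg=0xEC

Answer: 0xEC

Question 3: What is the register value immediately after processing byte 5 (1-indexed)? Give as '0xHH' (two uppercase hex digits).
Answer: 0x9C

Derivation:
After byte 1 (0x33): reg=0x99
After byte 2 (0x21): reg=0x21
After byte 3 (0xB3): reg=0xF7
After byte 4 (0x13): reg=0xB2
After byte 5 (0x35): reg=0x9C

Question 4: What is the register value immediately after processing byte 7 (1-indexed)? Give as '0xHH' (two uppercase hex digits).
After byte 1 (0x33): reg=0x99
After byte 2 (0x21): reg=0x21
After byte 3 (0xB3): reg=0xF7
After byte 4 (0x13): reg=0xB2
After byte 5 (0x35): reg=0x9C
After byte 6 (0x71): reg=0x8D
After byte 7 (0x1A): reg=0xEC

Answer: 0xEC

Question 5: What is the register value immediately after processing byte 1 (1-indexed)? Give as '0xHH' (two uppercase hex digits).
After byte 1 (0x33): reg=0x99

Answer: 0x99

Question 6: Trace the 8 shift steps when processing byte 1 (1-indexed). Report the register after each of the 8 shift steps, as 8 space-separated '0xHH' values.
Answer: 0x66 0xCC 0x9F 0x39 0x72 0xE4 0xCF 0x99

Derivation:
Register before byte 1: 0x00
After XOR with byte 0x33: 0x33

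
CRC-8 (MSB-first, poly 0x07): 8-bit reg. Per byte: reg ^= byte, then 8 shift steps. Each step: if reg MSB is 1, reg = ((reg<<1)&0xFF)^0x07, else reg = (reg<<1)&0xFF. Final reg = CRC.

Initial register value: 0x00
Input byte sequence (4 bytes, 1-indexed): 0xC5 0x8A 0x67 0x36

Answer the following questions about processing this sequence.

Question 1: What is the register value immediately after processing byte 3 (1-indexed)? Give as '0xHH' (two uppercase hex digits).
After byte 1 (0xC5): reg=0x55
After byte 2 (0x8A): reg=0x13
After byte 3 (0x67): reg=0x4B

Answer: 0x4B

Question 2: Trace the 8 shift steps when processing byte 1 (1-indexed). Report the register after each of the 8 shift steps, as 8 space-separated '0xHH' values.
Answer: 0x8D 0x1D 0x3A 0x74 0xE8 0xD7 0xA9 0x55

Derivation:
Register before byte 1: 0x00
After XOR with byte 0xC5: 0xC5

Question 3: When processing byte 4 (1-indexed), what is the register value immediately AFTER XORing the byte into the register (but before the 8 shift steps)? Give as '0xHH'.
Register before byte 4: 0x4B
Byte 4: 0x36
0x4B XOR 0x36 = 0x7D

Answer: 0x7D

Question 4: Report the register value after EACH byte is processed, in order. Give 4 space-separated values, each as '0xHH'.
0x55 0x13 0x4B 0x74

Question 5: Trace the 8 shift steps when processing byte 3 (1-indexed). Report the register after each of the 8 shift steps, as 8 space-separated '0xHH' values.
After byte 1 (0xC5): reg=0x55
After byte 2 (0x8A): reg=0x13
Register before byte 3: 0x13
After XOR with byte 0x67: 0x74

Answer: 0xE8 0xD7 0xA9 0x55 0xAA 0x53 0xA6 0x4B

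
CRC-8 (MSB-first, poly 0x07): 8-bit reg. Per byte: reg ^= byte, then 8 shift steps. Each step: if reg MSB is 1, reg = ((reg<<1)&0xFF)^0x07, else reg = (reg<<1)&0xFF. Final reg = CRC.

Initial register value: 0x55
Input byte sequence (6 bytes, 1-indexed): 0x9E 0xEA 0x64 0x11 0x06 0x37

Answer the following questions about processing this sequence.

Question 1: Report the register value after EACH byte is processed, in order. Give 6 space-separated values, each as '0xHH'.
0x7F 0xE2 0x9B 0xBF 0x26 0x77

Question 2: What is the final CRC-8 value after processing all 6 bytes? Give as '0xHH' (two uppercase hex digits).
After byte 1 (0x9E): reg=0x7F
After byte 2 (0xEA): reg=0xE2
After byte 3 (0x64): reg=0x9B
After byte 4 (0x11): reg=0xBF
After byte 5 (0x06): reg=0x26
After byte 6 (0x37): reg=0x77

Answer: 0x77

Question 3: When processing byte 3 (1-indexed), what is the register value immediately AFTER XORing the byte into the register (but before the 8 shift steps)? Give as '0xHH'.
Register before byte 3: 0xE2
Byte 3: 0x64
0xE2 XOR 0x64 = 0x86

Answer: 0x86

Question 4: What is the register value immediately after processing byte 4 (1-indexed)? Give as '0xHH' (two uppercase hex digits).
After byte 1 (0x9E): reg=0x7F
After byte 2 (0xEA): reg=0xE2
After byte 3 (0x64): reg=0x9B
After byte 4 (0x11): reg=0xBF

Answer: 0xBF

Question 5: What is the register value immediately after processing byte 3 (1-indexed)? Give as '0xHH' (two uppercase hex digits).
After byte 1 (0x9E): reg=0x7F
After byte 2 (0xEA): reg=0xE2
After byte 3 (0x64): reg=0x9B

Answer: 0x9B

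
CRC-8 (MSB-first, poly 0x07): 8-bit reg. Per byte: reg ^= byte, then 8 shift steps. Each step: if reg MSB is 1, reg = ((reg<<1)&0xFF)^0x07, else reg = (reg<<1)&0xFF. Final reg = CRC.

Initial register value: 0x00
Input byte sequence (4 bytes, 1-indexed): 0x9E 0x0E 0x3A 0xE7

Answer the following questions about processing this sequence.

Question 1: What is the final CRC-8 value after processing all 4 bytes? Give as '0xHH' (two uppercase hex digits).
After byte 1 (0x9E): reg=0xD3
After byte 2 (0x0E): reg=0x1D
After byte 3 (0x3A): reg=0xF5
After byte 4 (0xE7): reg=0x7E

Answer: 0x7E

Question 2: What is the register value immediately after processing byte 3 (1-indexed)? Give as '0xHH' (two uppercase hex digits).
After byte 1 (0x9E): reg=0xD3
After byte 2 (0x0E): reg=0x1D
After byte 3 (0x3A): reg=0xF5

Answer: 0xF5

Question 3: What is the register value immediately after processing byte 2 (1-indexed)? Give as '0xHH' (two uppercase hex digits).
Answer: 0x1D

Derivation:
After byte 1 (0x9E): reg=0xD3
After byte 2 (0x0E): reg=0x1D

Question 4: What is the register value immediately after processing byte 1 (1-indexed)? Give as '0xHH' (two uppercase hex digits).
Answer: 0xD3

Derivation:
After byte 1 (0x9E): reg=0xD3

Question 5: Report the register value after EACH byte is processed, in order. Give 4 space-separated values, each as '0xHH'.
0xD3 0x1D 0xF5 0x7E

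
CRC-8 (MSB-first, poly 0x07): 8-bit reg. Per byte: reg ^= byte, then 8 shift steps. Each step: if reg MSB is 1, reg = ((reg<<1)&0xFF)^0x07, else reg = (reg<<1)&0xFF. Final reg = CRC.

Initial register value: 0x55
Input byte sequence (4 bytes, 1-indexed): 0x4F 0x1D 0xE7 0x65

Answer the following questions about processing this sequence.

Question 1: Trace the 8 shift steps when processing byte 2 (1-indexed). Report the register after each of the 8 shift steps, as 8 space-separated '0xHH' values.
Answer: 0xB6 0x6B 0xD6 0xAB 0x51 0xA2 0x43 0x86

Derivation:
After byte 1 (0x4F): reg=0x46
Register before byte 2: 0x46
After XOR with byte 0x1D: 0x5B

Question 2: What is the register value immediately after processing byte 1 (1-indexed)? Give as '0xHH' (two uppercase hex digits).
Answer: 0x46

Derivation:
After byte 1 (0x4F): reg=0x46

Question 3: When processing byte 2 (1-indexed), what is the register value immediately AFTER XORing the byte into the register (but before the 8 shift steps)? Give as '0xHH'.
Answer: 0x5B

Derivation:
Register before byte 2: 0x46
Byte 2: 0x1D
0x46 XOR 0x1D = 0x5B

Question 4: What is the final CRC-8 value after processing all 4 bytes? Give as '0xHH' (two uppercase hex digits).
After byte 1 (0x4F): reg=0x46
After byte 2 (0x1D): reg=0x86
After byte 3 (0xE7): reg=0x20
After byte 4 (0x65): reg=0xDC

Answer: 0xDC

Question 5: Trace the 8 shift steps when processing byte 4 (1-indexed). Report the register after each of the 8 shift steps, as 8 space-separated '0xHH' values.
Answer: 0x8A 0x13 0x26 0x4C 0x98 0x37 0x6E 0xDC

Derivation:
After byte 1 (0x4F): reg=0x46
After byte 2 (0x1D): reg=0x86
After byte 3 (0xE7): reg=0x20
Register before byte 4: 0x20
After XOR with byte 0x65: 0x45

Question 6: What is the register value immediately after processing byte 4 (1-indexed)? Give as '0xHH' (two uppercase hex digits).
Answer: 0xDC

Derivation:
After byte 1 (0x4F): reg=0x46
After byte 2 (0x1D): reg=0x86
After byte 3 (0xE7): reg=0x20
After byte 4 (0x65): reg=0xDC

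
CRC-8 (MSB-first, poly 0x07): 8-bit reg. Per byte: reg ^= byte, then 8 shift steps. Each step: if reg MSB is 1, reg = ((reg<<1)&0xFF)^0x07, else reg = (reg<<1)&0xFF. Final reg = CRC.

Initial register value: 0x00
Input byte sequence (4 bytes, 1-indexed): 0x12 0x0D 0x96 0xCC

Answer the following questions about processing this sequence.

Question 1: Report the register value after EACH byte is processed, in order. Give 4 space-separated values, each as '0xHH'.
0x7E 0x5E 0x76 0x2F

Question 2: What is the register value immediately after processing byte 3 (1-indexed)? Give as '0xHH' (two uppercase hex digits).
After byte 1 (0x12): reg=0x7E
After byte 2 (0x0D): reg=0x5E
After byte 3 (0x96): reg=0x76

Answer: 0x76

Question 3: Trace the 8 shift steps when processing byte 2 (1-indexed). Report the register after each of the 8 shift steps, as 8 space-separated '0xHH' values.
Answer: 0xE6 0xCB 0x91 0x25 0x4A 0x94 0x2F 0x5E

Derivation:
After byte 1 (0x12): reg=0x7E
Register before byte 2: 0x7E
After XOR with byte 0x0D: 0x73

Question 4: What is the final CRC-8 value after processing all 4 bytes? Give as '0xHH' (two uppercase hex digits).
After byte 1 (0x12): reg=0x7E
After byte 2 (0x0D): reg=0x5E
After byte 3 (0x96): reg=0x76
After byte 4 (0xCC): reg=0x2F

Answer: 0x2F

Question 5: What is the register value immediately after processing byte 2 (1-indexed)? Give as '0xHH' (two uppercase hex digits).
Answer: 0x5E

Derivation:
After byte 1 (0x12): reg=0x7E
After byte 2 (0x0D): reg=0x5E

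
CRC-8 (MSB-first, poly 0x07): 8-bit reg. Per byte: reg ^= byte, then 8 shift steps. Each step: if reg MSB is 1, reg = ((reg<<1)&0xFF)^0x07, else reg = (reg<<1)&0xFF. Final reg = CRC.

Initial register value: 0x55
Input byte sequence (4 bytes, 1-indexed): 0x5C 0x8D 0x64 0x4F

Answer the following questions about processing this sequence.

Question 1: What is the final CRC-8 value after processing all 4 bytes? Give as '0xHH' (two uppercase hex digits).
After byte 1 (0x5C): reg=0x3F
After byte 2 (0x8D): reg=0x17
After byte 3 (0x64): reg=0x5E
After byte 4 (0x4F): reg=0x77

Answer: 0x77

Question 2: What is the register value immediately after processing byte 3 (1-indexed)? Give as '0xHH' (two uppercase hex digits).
Answer: 0x5E

Derivation:
After byte 1 (0x5C): reg=0x3F
After byte 2 (0x8D): reg=0x17
After byte 3 (0x64): reg=0x5E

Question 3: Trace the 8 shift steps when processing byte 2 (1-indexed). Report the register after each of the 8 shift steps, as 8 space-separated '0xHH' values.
Answer: 0x63 0xC6 0x8B 0x11 0x22 0x44 0x88 0x17

Derivation:
After byte 1 (0x5C): reg=0x3F
Register before byte 2: 0x3F
After XOR with byte 0x8D: 0xB2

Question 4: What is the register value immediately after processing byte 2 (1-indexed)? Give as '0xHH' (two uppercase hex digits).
Answer: 0x17

Derivation:
After byte 1 (0x5C): reg=0x3F
After byte 2 (0x8D): reg=0x17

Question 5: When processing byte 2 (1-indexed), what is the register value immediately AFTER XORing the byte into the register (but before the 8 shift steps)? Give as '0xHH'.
Answer: 0xB2

Derivation:
Register before byte 2: 0x3F
Byte 2: 0x8D
0x3F XOR 0x8D = 0xB2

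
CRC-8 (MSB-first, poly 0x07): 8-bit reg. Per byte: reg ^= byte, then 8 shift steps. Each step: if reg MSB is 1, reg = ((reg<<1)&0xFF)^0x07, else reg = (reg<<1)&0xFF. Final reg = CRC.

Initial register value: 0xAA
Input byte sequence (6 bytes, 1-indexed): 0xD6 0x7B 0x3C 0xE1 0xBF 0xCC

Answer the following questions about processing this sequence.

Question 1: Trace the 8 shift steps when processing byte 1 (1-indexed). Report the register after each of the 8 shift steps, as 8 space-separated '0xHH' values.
Register before byte 1: 0xAA
After XOR with byte 0xD6: 0x7C

Answer: 0xF8 0xF7 0xE9 0xD5 0xAD 0x5D 0xBA 0x73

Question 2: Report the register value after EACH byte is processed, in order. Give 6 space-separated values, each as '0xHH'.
0x73 0x38 0x1C 0xFD 0xC9 0x1B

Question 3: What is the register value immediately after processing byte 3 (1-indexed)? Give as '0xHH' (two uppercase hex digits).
Answer: 0x1C

Derivation:
After byte 1 (0xD6): reg=0x73
After byte 2 (0x7B): reg=0x38
After byte 3 (0x3C): reg=0x1C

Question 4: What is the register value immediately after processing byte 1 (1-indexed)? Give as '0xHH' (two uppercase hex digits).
After byte 1 (0xD6): reg=0x73

Answer: 0x73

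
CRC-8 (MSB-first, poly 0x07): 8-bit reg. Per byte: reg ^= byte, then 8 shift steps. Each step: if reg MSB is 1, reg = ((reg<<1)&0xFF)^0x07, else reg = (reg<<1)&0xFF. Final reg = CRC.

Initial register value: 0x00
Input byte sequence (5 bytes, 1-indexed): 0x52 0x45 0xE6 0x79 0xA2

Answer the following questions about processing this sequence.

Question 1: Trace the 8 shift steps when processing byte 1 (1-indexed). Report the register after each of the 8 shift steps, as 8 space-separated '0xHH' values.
Register before byte 1: 0x00
After XOR with byte 0x52: 0x52

Answer: 0xA4 0x4F 0x9E 0x3B 0x76 0xEC 0xDF 0xB9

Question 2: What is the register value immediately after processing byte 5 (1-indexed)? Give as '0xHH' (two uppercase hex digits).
After byte 1 (0x52): reg=0xB9
After byte 2 (0x45): reg=0xFA
After byte 3 (0xE6): reg=0x54
After byte 4 (0x79): reg=0xC3
After byte 5 (0xA2): reg=0x20

Answer: 0x20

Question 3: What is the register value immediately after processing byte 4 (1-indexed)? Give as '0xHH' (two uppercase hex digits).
Answer: 0xC3

Derivation:
After byte 1 (0x52): reg=0xB9
After byte 2 (0x45): reg=0xFA
After byte 3 (0xE6): reg=0x54
After byte 4 (0x79): reg=0xC3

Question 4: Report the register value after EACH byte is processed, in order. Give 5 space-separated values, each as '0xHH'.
0xB9 0xFA 0x54 0xC3 0x20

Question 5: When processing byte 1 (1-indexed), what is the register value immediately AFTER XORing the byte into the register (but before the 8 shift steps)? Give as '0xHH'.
Answer: 0x52

Derivation:
Register before byte 1: 0x00
Byte 1: 0x52
0x00 XOR 0x52 = 0x52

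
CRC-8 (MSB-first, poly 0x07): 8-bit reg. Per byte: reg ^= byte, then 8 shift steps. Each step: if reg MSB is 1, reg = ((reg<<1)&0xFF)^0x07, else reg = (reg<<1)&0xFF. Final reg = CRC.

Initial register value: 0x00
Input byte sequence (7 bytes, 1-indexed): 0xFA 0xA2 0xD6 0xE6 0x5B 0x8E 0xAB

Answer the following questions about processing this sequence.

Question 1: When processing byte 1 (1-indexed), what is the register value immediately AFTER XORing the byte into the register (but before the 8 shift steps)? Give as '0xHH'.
Register before byte 1: 0x00
Byte 1: 0xFA
0x00 XOR 0xFA = 0xFA

Answer: 0xFA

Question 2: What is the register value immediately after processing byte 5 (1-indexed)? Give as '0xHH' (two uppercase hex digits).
Answer: 0xEE

Derivation:
After byte 1 (0xFA): reg=0xE8
After byte 2 (0xA2): reg=0xF1
After byte 3 (0xD6): reg=0xF5
After byte 4 (0xE6): reg=0x79
After byte 5 (0x5B): reg=0xEE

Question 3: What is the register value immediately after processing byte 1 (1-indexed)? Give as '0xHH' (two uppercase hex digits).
Answer: 0xE8

Derivation:
After byte 1 (0xFA): reg=0xE8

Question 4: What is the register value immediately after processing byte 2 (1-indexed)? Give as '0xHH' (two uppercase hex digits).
Answer: 0xF1

Derivation:
After byte 1 (0xFA): reg=0xE8
After byte 2 (0xA2): reg=0xF1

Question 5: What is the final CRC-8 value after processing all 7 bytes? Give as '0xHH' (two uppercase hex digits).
After byte 1 (0xFA): reg=0xE8
After byte 2 (0xA2): reg=0xF1
After byte 3 (0xD6): reg=0xF5
After byte 4 (0xE6): reg=0x79
After byte 5 (0x5B): reg=0xEE
After byte 6 (0x8E): reg=0x27
After byte 7 (0xAB): reg=0xAD

Answer: 0xAD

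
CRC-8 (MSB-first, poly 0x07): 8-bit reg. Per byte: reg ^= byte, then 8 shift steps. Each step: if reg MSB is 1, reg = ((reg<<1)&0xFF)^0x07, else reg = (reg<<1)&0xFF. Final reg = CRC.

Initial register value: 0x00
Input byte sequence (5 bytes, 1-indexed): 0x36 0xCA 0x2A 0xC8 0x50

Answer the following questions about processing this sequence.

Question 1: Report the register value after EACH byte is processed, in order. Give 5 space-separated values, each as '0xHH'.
0x82 0xFF 0x25 0x8D 0x1D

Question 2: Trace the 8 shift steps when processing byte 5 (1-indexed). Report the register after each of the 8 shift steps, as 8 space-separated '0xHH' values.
After byte 1 (0x36): reg=0x82
After byte 2 (0xCA): reg=0xFF
After byte 3 (0x2A): reg=0x25
After byte 4 (0xC8): reg=0x8D
Register before byte 5: 0x8D
After XOR with byte 0x50: 0xDD

Answer: 0xBD 0x7D 0xFA 0xF3 0xE1 0xC5 0x8D 0x1D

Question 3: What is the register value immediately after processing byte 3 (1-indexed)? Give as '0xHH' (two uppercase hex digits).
After byte 1 (0x36): reg=0x82
After byte 2 (0xCA): reg=0xFF
After byte 3 (0x2A): reg=0x25

Answer: 0x25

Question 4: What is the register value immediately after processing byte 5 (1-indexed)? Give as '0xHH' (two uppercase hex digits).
Answer: 0x1D

Derivation:
After byte 1 (0x36): reg=0x82
After byte 2 (0xCA): reg=0xFF
After byte 3 (0x2A): reg=0x25
After byte 4 (0xC8): reg=0x8D
After byte 5 (0x50): reg=0x1D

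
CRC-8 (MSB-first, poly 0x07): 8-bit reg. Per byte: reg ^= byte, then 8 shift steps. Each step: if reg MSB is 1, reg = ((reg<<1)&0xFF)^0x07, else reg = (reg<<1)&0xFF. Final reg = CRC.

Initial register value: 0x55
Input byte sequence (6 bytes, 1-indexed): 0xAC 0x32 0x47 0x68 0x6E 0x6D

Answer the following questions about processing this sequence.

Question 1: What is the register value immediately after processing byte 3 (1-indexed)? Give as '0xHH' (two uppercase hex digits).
After byte 1 (0xAC): reg=0xE1
After byte 2 (0x32): reg=0x37
After byte 3 (0x47): reg=0x57

Answer: 0x57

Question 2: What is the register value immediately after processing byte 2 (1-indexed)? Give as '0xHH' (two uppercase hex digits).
Answer: 0x37

Derivation:
After byte 1 (0xAC): reg=0xE1
After byte 2 (0x32): reg=0x37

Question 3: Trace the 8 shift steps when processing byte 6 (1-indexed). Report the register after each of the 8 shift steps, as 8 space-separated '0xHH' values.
After byte 1 (0xAC): reg=0xE1
After byte 2 (0x32): reg=0x37
After byte 3 (0x47): reg=0x57
After byte 4 (0x68): reg=0xBD
After byte 5 (0x6E): reg=0x37
Register before byte 6: 0x37
After XOR with byte 0x6D: 0x5A

Answer: 0xB4 0x6F 0xDE 0xBB 0x71 0xE2 0xC3 0x81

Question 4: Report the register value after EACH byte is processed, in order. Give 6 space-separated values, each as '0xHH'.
0xE1 0x37 0x57 0xBD 0x37 0x81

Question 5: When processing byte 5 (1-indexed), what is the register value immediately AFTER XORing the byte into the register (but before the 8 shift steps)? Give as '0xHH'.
Answer: 0xD3

Derivation:
Register before byte 5: 0xBD
Byte 5: 0x6E
0xBD XOR 0x6E = 0xD3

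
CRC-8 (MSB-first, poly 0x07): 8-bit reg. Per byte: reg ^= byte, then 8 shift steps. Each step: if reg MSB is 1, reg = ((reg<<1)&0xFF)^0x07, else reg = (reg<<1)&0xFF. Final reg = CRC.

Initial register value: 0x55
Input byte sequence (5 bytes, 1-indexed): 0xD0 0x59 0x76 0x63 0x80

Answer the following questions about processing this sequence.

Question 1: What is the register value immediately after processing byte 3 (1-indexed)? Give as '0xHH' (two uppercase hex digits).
After byte 1 (0xD0): reg=0x92
After byte 2 (0x59): reg=0x7F
After byte 3 (0x76): reg=0x3F

Answer: 0x3F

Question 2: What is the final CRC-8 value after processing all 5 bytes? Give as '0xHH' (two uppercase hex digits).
After byte 1 (0xD0): reg=0x92
After byte 2 (0x59): reg=0x7F
After byte 3 (0x76): reg=0x3F
After byte 4 (0x63): reg=0x93
After byte 5 (0x80): reg=0x79

Answer: 0x79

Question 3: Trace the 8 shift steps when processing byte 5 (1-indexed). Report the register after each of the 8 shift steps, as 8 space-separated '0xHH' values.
After byte 1 (0xD0): reg=0x92
After byte 2 (0x59): reg=0x7F
After byte 3 (0x76): reg=0x3F
After byte 4 (0x63): reg=0x93
Register before byte 5: 0x93
After XOR with byte 0x80: 0x13

Answer: 0x26 0x4C 0x98 0x37 0x6E 0xDC 0xBF 0x79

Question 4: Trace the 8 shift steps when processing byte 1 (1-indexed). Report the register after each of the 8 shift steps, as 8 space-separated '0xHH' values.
Answer: 0x0D 0x1A 0x34 0x68 0xD0 0xA7 0x49 0x92

Derivation:
Register before byte 1: 0x55
After XOR with byte 0xD0: 0x85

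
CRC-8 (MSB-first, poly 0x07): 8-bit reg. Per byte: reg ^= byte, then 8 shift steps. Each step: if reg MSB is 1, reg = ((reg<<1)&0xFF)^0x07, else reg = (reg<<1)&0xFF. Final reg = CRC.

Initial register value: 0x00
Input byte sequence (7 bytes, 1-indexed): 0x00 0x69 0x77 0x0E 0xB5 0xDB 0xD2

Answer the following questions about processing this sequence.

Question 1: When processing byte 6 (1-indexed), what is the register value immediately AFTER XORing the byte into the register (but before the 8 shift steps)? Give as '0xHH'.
Answer: 0x8D

Derivation:
Register before byte 6: 0x56
Byte 6: 0xDB
0x56 XOR 0xDB = 0x8D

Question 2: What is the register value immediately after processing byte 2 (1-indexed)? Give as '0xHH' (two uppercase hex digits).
After byte 1 (0x00): reg=0x00
After byte 2 (0x69): reg=0x18

Answer: 0x18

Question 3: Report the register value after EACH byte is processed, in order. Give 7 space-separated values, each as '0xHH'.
0x00 0x18 0x0A 0x1C 0x56 0xAA 0x6F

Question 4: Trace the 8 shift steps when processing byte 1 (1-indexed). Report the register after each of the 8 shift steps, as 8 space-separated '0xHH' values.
Register before byte 1: 0x00
After XOR with byte 0x00: 0x00

Answer: 0x00 0x00 0x00 0x00 0x00 0x00 0x00 0x00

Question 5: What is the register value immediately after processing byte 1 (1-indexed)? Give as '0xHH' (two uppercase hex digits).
After byte 1 (0x00): reg=0x00

Answer: 0x00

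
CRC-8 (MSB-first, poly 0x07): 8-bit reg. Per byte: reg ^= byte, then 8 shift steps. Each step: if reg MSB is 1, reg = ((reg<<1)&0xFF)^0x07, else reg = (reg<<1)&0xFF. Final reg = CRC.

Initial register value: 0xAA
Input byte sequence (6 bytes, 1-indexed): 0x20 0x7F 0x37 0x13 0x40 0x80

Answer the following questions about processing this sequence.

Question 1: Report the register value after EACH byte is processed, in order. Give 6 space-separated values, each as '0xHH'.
0xBF 0x4E 0x68 0x66 0xF2 0x59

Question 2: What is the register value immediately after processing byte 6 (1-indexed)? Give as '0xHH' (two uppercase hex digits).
After byte 1 (0x20): reg=0xBF
After byte 2 (0x7F): reg=0x4E
After byte 3 (0x37): reg=0x68
After byte 4 (0x13): reg=0x66
After byte 5 (0x40): reg=0xF2
After byte 6 (0x80): reg=0x59

Answer: 0x59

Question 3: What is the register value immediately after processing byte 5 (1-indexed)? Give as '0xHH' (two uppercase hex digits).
Answer: 0xF2

Derivation:
After byte 1 (0x20): reg=0xBF
After byte 2 (0x7F): reg=0x4E
After byte 3 (0x37): reg=0x68
After byte 4 (0x13): reg=0x66
After byte 5 (0x40): reg=0xF2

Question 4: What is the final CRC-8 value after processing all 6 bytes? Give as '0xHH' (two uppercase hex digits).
After byte 1 (0x20): reg=0xBF
After byte 2 (0x7F): reg=0x4E
After byte 3 (0x37): reg=0x68
After byte 4 (0x13): reg=0x66
After byte 5 (0x40): reg=0xF2
After byte 6 (0x80): reg=0x59

Answer: 0x59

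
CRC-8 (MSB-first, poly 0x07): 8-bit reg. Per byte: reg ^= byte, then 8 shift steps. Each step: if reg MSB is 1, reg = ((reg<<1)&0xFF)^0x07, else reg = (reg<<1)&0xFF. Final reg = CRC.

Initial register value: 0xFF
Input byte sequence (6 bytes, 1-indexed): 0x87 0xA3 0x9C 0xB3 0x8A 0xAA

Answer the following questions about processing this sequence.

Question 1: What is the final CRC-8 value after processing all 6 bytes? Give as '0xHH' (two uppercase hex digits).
Answer: 0x4B

Derivation:
After byte 1 (0x87): reg=0x6F
After byte 2 (0xA3): reg=0x6A
After byte 3 (0x9C): reg=0xCC
After byte 4 (0xB3): reg=0x7A
After byte 5 (0x8A): reg=0xDE
After byte 6 (0xAA): reg=0x4B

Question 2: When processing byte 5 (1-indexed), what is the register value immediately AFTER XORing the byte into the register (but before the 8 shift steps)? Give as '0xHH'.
Register before byte 5: 0x7A
Byte 5: 0x8A
0x7A XOR 0x8A = 0xF0

Answer: 0xF0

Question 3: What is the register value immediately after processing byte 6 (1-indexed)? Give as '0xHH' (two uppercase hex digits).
Answer: 0x4B

Derivation:
After byte 1 (0x87): reg=0x6F
After byte 2 (0xA3): reg=0x6A
After byte 3 (0x9C): reg=0xCC
After byte 4 (0xB3): reg=0x7A
After byte 5 (0x8A): reg=0xDE
After byte 6 (0xAA): reg=0x4B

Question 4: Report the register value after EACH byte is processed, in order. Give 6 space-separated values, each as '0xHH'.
0x6F 0x6A 0xCC 0x7A 0xDE 0x4B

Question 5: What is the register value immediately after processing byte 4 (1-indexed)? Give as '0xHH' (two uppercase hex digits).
After byte 1 (0x87): reg=0x6F
After byte 2 (0xA3): reg=0x6A
After byte 3 (0x9C): reg=0xCC
After byte 4 (0xB3): reg=0x7A

Answer: 0x7A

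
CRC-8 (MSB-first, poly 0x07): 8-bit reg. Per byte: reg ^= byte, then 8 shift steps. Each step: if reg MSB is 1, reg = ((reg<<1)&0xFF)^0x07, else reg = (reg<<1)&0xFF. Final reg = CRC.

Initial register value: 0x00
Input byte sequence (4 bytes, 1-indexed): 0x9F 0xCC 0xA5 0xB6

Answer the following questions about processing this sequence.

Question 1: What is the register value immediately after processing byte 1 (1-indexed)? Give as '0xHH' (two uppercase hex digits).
After byte 1 (0x9F): reg=0xD4

Answer: 0xD4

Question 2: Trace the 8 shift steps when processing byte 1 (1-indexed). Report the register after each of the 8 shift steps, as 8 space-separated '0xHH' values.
Register before byte 1: 0x00
After XOR with byte 0x9F: 0x9F

Answer: 0x39 0x72 0xE4 0xCF 0x99 0x35 0x6A 0xD4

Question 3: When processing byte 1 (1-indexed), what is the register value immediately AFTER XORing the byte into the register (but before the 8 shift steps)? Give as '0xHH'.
Answer: 0x9F

Derivation:
Register before byte 1: 0x00
Byte 1: 0x9F
0x00 XOR 0x9F = 0x9F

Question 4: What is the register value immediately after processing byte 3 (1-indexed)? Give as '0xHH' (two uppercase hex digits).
After byte 1 (0x9F): reg=0xD4
After byte 2 (0xCC): reg=0x48
After byte 3 (0xA5): reg=0x8D

Answer: 0x8D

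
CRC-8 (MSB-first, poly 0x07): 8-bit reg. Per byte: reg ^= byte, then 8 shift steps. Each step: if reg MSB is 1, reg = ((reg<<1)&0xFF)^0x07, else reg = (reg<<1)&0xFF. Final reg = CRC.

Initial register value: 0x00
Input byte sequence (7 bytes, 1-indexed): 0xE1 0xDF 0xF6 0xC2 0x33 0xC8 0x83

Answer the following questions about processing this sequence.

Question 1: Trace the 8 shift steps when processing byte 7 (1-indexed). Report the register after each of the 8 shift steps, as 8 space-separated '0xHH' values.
After byte 1 (0xE1): reg=0xA9
After byte 2 (0xDF): reg=0x45
After byte 3 (0xF6): reg=0x10
After byte 4 (0xC2): reg=0x30
After byte 5 (0x33): reg=0x09
After byte 6 (0xC8): reg=0x49
Register before byte 7: 0x49
After XOR with byte 0x83: 0xCA

Answer: 0x93 0x21 0x42 0x84 0x0F 0x1E 0x3C 0x78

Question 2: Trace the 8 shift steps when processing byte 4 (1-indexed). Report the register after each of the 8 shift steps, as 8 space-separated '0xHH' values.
Answer: 0xA3 0x41 0x82 0x03 0x06 0x0C 0x18 0x30

Derivation:
After byte 1 (0xE1): reg=0xA9
After byte 2 (0xDF): reg=0x45
After byte 3 (0xF6): reg=0x10
Register before byte 4: 0x10
After XOR with byte 0xC2: 0xD2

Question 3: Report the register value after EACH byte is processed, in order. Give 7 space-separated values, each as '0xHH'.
0xA9 0x45 0x10 0x30 0x09 0x49 0x78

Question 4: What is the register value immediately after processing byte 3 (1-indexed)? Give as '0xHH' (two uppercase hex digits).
Answer: 0x10

Derivation:
After byte 1 (0xE1): reg=0xA9
After byte 2 (0xDF): reg=0x45
After byte 3 (0xF6): reg=0x10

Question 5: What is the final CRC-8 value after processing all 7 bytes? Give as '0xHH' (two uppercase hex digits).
Answer: 0x78

Derivation:
After byte 1 (0xE1): reg=0xA9
After byte 2 (0xDF): reg=0x45
After byte 3 (0xF6): reg=0x10
After byte 4 (0xC2): reg=0x30
After byte 5 (0x33): reg=0x09
After byte 6 (0xC8): reg=0x49
After byte 7 (0x83): reg=0x78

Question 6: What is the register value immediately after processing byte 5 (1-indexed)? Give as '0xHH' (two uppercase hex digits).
Answer: 0x09

Derivation:
After byte 1 (0xE1): reg=0xA9
After byte 2 (0xDF): reg=0x45
After byte 3 (0xF6): reg=0x10
After byte 4 (0xC2): reg=0x30
After byte 5 (0x33): reg=0x09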